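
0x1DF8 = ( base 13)3652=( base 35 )697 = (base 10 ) 7672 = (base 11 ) 5845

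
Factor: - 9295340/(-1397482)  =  2^1*5^1 * 331^(-1) * 2111^(-1 )* 464767^1  =  4647670/698741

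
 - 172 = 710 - 882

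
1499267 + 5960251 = 7459518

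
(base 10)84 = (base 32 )2k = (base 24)3C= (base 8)124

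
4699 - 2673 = 2026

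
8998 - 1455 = 7543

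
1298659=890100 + 408559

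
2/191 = 2/191 = 0.01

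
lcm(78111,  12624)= 1249776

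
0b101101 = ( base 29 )1G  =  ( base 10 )45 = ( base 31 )1e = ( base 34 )1b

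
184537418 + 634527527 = 819064945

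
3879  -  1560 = 2319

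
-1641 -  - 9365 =7724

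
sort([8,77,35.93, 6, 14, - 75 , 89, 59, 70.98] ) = [- 75, 6,8 , 14, 35.93, 59, 70.98 , 77,  89 ]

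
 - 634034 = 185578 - 819612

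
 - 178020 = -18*9890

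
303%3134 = 303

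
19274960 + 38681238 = 57956198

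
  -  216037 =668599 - 884636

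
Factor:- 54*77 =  - 4158 = - 2^1 * 3^3*7^1*11^1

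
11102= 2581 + 8521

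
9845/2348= 4+453/2348 = 4.19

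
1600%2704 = 1600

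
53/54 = 53/54 = 0.98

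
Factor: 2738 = 2^1*37^2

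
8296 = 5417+2879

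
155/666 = 155/666 =0.23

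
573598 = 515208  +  58390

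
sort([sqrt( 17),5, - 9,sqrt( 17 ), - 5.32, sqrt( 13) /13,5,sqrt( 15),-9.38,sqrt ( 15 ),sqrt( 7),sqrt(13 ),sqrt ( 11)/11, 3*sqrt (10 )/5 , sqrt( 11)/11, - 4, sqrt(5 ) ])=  [ - 9.38, - 9, - 5.32, - 4 , sqrt(13)/13,sqrt ( 11) /11, sqrt( 11)/11, 3 * sqrt(10)/5,sqrt( 5),  sqrt ( 7),sqrt (13 ), sqrt (15),sqrt(15), sqrt(17 ),  sqrt( 17 ),5,  5 ] 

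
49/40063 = 49/40063  =  0.00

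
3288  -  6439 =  - 3151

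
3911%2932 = 979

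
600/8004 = 50/667 = 0.07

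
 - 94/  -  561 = 94/561 = 0.17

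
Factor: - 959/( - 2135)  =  5^(- 1)*  61^ ( - 1 )*137^1 = 137/305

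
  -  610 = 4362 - 4972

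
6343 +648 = 6991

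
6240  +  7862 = 14102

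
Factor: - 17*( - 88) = 2^3*11^1*17^1  =  1496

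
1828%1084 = 744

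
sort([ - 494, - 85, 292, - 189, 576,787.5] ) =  [ - 494, - 189, - 85,292 , 576,787.5]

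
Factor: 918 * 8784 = 2^5*3^5*17^1*61^1 = 8063712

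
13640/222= 61+49/111 = 61.44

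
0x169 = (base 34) AL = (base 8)551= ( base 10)361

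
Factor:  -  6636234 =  - 2^1*3^1*11^1*100549^1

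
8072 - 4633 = 3439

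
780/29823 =260/9941 =0.03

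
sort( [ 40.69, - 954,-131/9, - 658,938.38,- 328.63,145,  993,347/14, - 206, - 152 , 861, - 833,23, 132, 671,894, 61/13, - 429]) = [ - 954, - 833, - 658, - 429,  -  328.63, - 206, - 152,- 131/9,61/13,23,  347/14 , 40.69,132,145,671, 861, 894,938.38 , 993 ] 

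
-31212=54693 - 85905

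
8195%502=163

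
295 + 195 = 490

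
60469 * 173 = 10461137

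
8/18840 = 1/2355 = 0.00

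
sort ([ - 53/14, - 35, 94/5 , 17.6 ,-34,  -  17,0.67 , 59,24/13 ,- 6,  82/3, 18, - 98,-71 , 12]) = [ - 98, - 71, - 35, - 34, - 17,-6,  -  53/14,0.67,24/13, 12, 17.6,18, 94/5, 82/3,59]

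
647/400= 647/400= 1.62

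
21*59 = 1239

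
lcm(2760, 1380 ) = 2760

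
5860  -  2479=3381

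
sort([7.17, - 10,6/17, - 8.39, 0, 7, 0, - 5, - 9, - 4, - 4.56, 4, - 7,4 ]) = [ - 10, - 9, - 8.39, - 7, - 5, - 4.56, - 4, 0,  0, 6/17, 4,4,7, 7.17] 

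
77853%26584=24685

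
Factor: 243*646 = 2^1* 3^5*17^1 * 19^1 = 156978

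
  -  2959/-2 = 1479 +1/2  =  1479.50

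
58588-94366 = - 35778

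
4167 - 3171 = 996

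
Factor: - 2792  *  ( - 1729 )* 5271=2^3*3^1 * 7^2*13^1*19^1*251^1*  349^1 = 25445056728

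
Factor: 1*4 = 4 =2^2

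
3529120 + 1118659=4647779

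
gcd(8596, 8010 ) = 2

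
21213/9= 2357 = 2357.00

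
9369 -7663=1706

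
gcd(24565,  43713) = 1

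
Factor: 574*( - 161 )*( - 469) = 43342166 = 2^1*7^3*23^1*41^1*67^1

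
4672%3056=1616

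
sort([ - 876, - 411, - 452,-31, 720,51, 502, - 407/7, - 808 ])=[ - 876,  -  808, - 452,-411, - 407/7, - 31, 51, 502,  720]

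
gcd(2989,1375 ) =1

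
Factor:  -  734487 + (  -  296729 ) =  - 2^4*64451^1 = - 1031216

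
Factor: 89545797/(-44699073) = - 29848599/14899691 = - 3^2*11^1*733^( - 1)*20327^( -1)*301501^1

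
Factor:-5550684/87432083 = -2^2*3^1*7723^( - 1 )*11321^( - 1)*462557^1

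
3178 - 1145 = 2033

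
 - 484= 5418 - 5902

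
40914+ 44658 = 85572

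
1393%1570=1393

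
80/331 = 80/331 = 0.24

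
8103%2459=726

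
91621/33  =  91621/33 = 2776.39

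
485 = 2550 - 2065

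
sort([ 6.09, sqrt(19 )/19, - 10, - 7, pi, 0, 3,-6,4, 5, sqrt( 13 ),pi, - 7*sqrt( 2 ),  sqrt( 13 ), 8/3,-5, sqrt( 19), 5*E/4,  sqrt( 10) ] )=[-10,-7*sqrt( 2 ), - 7,-6, - 5, 0, sqrt( 19 ) /19,8/3, 3, pi, pi,sqrt(10 ),  5*E/4, sqrt( 13),sqrt( 13 ),4, sqrt(19 ), 5, 6.09]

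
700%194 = 118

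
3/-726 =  - 1/242 = - 0.00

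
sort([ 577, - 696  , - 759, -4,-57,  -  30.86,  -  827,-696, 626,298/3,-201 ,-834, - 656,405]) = [ - 834,-827,  -  759, - 696, - 696 ,-656, - 201,-57, - 30.86, - 4,  298/3,405,577, 626 ] 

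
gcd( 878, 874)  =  2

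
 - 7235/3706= - 2 + 177/3706 = - 1.95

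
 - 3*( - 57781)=173343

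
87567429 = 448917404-361349975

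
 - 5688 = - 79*72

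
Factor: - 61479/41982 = - 2^(-1 )*3^4*11^1*23^1*6997^(-1) = -20493/13994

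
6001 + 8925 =14926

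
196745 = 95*2071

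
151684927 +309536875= 461221802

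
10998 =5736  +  5262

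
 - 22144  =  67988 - 90132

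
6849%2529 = 1791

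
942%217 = 74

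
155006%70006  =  14994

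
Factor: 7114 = 2^1*3557^1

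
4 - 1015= - 1011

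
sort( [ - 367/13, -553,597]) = [-553 , - 367/13,597]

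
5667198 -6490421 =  - 823223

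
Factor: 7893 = 3^2*877^1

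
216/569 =216/569 = 0.38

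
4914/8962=2457/4481 = 0.55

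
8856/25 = 354 + 6/25 = 354.24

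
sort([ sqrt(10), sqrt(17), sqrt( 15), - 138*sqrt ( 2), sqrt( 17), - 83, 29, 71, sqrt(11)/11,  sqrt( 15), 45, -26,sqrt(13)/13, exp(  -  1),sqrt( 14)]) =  [-138*sqrt(2 ),-83,- 26, sqrt( 13) /13, sqrt(11) /11, exp( - 1),sqrt(10 ), sqrt( 14), sqrt(15), sqrt(15) , sqrt( 17 ), sqrt( 17 ), 29, 45,71]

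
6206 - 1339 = 4867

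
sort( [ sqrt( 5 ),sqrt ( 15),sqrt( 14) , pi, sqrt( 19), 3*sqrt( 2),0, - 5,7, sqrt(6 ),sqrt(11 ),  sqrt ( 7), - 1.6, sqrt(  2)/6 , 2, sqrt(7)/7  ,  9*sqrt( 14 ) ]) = [ - 5, -1.6,  0,sqrt(2)/6, sqrt(7 ) /7 , 2,sqrt(5 ),sqrt(6),sqrt(7 ),pi,sqrt ( 11), sqrt( 14),sqrt( 15),3*sqrt ( 2),sqrt(19), 7,9*sqrt( 14 ) ]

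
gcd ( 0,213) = 213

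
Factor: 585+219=804= 2^2*3^1*67^1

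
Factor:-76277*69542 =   -  5304455134=- 2^1*11^1 *29^1 * 83^1 * 109^1 * 919^1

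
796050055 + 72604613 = 868654668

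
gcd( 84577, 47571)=1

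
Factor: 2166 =2^1*3^1 * 19^2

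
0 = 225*0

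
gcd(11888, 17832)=5944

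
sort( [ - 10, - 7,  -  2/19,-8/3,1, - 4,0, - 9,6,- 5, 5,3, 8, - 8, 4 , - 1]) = [ - 10, - 9, - 8, - 7 , - 5, - 4, - 8/3,-1, - 2/19,0, 1,  3, 4,5, 6 , 8 ]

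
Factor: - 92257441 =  - 5023^1*18367^1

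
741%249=243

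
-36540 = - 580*63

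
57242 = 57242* 1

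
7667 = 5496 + 2171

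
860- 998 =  - 138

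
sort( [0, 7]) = [ 0 , 7 ]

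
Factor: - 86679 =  - 3^2*9631^1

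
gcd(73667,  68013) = 11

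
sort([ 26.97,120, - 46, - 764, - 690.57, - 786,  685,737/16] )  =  [ - 786, - 764,-690.57,  -  46,26.97,737/16,120, 685 ]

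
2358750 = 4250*555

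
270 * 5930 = 1601100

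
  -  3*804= - 2412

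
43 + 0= 43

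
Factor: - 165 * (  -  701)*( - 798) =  - 92300670 = -2^1*3^2*5^1*7^1*11^1*19^1*701^1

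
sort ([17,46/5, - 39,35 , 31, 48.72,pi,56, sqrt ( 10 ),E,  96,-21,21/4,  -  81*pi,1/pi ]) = [ - 81 * pi,-39, - 21,1/pi , E,pi,sqrt ( 10 ),21/4,46/5,17, 31,  35, 48.72,56,96] 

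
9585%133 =9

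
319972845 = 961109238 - 641136393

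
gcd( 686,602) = 14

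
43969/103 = 43969/103 = 426.88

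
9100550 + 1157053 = 10257603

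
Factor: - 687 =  - 3^1*229^1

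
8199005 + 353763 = 8552768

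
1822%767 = 288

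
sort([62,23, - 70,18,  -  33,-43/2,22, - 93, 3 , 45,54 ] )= [ - 93, - 70, - 33, - 43/2, 3,18, 22, 23,45,54, 62] 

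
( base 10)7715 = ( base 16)1E23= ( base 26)BAJ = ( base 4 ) 1320203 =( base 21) HA8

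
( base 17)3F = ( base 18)3C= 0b1000010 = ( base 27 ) 2c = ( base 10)66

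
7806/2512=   3 +135/1256 = 3.11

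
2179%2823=2179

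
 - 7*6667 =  - 46669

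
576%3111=576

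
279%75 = 54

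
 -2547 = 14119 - 16666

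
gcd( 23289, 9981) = 3327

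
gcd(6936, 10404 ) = 3468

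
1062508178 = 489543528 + 572964650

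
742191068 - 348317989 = 393873079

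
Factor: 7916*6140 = 48604240 = 2^4*5^1* 307^1*1979^1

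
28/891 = 28/891 = 0.03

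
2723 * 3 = 8169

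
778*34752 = 27037056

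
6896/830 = 3448/415 = 8.31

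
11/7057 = 11/7057 = 0.00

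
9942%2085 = 1602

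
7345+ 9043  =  16388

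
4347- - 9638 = 13985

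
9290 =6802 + 2488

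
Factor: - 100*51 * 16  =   - 81600  =  - 2^6 * 3^1*5^2*17^1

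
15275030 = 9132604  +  6142426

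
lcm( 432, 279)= 13392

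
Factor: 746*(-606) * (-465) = 210215340 =2^2 *3^2*5^1*31^1*101^1*373^1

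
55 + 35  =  90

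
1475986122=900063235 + 575922887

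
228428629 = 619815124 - 391386495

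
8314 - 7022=1292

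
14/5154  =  7/2577=0.00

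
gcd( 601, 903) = 1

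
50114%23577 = 2960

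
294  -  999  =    -  705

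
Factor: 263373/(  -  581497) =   -  3^1*7^( - 1)*11^1 * 23^1*347^1* 83071^ ( - 1)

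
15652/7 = 2236 = 2236.00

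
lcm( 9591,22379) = 67137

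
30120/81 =10040/27 = 371.85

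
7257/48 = 151 + 3/16 = 151.19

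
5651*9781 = 55272431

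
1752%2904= 1752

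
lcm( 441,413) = 26019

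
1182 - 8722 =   -  7540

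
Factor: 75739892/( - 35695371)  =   - 2^2*3^(-1)*103^( - 1 )*331^( - 1) *349^( - 1)*1181^1*16033^1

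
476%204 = 68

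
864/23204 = 216/5801 = 0.04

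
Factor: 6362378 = 2^1*11^1*19^1*31^1*491^1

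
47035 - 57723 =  - 10688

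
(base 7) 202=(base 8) 144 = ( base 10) 100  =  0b1100100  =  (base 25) 40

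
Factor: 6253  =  13^2*37^1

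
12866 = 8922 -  - 3944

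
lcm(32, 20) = 160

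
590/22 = 295/11 = 26.82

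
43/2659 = 43/2659 = 0.02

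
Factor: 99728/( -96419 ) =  - 2^4*23^1*271^1*96419^( - 1) 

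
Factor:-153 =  - 3^2 * 17^1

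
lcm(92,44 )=1012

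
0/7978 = 0= 0.00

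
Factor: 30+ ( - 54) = -2^3*3^1=-24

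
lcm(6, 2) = 6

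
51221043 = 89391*573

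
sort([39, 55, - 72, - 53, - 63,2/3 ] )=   [ -72, - 63, - 53,2/3,39,55] 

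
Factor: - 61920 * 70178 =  - 2^6*  3^2*5^1*43^1*35089^1 = - 4345421760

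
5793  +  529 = 6322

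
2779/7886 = 2779/7886 = 0.35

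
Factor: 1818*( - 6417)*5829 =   -  68001731874 = - 2^1*3^5*23^1*29^1*31^1*67^1 * 101^1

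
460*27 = 12420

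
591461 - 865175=  -  273714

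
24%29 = 24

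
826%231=133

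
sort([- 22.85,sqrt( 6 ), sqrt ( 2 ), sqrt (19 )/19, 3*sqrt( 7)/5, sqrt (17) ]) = [ - 22.85, sqrt( 19)/19, sqrt ( 2), 3 *sqrt(7 )/5,sqrt(6 ), sqrt( 17 )]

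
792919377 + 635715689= 1428635066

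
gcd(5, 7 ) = 1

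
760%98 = 74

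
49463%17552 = 14359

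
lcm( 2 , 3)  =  6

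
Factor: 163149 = 3^1*7^1*17^1*457^1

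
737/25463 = 737/25463 =0.03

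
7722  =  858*9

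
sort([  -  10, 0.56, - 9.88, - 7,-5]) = [- 10  , - 9.88,-7, - 5,0.56]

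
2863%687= 115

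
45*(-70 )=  - 3150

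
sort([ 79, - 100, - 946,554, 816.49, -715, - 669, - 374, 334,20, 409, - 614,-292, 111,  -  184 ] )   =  [ - 946, - 715, - 669, - 614,-374,-292, - 184, - 100 , 20, 79, 111, 334, 409,  554, 816.49]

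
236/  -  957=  - 236/957=   - 0.25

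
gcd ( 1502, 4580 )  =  2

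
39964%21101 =18863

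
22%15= 7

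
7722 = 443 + 7279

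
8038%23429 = 8038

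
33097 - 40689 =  - 7592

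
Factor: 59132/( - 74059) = -2^2*31^( - 1) * 2389^( - 1 ) * 14783^1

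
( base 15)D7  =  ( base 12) 14A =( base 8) 312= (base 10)202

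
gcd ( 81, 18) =9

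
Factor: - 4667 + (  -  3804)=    - 8471 = - 43^1*197^1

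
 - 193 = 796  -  989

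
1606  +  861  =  2467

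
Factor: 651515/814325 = 5^( - 1)*32573^( -1)*130303^1 = 130303/162865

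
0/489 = 0 =0.00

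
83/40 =83/40 =2.08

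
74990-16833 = 58157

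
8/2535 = 8/2535 = 0.00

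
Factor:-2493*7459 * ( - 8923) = 165925745901 = 3^2*277^1 *7459^1 * 8923^1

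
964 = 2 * 482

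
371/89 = 371/89 = 4.17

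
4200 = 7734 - 3534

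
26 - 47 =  - 21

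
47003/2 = 23501 + 1/2 = 23501.50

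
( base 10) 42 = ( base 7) 60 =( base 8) 52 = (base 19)24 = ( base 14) 30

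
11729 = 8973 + 2756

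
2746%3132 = 2746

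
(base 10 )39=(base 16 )27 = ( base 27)1C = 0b100111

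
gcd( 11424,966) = 42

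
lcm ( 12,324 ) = 324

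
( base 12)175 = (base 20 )BD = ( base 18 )ch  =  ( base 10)233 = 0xE9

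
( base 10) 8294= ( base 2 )10000001100110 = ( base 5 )231134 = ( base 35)6qy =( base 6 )102222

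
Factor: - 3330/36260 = - 2^(  -  1 )*3^2 * 7^(- 2 ) = - 9/98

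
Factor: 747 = 3^2*83^1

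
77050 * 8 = 616400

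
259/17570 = 37/2510 = 0.01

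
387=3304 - 2917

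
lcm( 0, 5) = 0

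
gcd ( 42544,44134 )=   2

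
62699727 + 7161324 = 69861051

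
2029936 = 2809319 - 779383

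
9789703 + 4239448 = 14029151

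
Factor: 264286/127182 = 293/141 = 3^( -1)*47^( - 1 )*293^1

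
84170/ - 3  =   - 28057 + 1/3 = - 28056.67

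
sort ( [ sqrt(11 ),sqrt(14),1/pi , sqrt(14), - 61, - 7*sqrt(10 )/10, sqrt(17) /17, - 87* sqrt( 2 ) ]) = [ - 87*sqrt( 2), - 61, - 7*sqrt ( 10 )/10, sqrt( 17) /17, 1/pi,sqrt(11 ),  sqrt(14 ), sqrt( 14)] 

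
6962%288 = 50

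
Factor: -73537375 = -5^3 * 47^1*12517^1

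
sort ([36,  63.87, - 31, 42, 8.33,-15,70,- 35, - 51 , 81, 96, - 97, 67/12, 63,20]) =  [ -97 ,- 51, - 35, - 31,- 15, 67/12,8.33,20, 36, 42, 63,63.87,70 , 81,96]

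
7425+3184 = 10609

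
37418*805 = 30121490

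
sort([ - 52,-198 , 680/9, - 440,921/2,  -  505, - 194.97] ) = [ - 505, - 440, - 198 , -194.97,-52,680/9,  921/2 ]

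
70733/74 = 955+63/74 = 955.85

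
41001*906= 37146906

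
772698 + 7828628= 8601326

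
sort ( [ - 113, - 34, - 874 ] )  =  [ - 874, - 113, - 34 ]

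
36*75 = 2700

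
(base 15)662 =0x5A2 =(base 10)1442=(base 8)2642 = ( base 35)167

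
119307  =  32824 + 86483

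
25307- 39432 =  - 14125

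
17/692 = 17/692 = 0.02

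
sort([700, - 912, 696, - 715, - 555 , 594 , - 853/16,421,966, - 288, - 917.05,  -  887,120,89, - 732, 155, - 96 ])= [ -917.05, - 912, - 887, - 732, - 715,-555, -288, - 96, -853/16,89, 120, 155,421,  594,  696, 700 , 966]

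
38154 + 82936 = 121090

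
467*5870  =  2741290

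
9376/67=9376/67=139.94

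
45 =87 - 42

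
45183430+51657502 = 96840932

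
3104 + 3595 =6699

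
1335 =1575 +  - 240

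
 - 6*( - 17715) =106290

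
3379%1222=935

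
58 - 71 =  - 13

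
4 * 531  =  2124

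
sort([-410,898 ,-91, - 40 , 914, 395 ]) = [  -  410,-91  , - 40 , 395, 898, 914 ]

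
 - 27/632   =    -  1 +605/632 = - 0.04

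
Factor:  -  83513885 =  - 5^1*7^2* 13^2* 2017^1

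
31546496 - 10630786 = 20915710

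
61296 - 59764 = 1532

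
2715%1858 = 857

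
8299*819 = 6796881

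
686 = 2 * 343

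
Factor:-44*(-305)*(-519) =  - 2^2*3^1*5^1 * 11^1*61^1*173^1 =-6964980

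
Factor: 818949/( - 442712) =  - 2^(  -  3)*3^1*55339^( - 1 )*272983^1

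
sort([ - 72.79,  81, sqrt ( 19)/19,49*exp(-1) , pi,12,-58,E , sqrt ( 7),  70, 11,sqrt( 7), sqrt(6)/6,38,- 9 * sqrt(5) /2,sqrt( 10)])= [ - 72.79, - 58, - 9 * sqrt( 5 )/2,  sqrt (19)/19, sqrt( 6)/6, sqrt( 7),sqrt( 7)  ,  E , pi,sqrt(10)  ,  11 , 12,  49*exp( - 1), 38,70,81]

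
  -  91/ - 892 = 91/892 = 0.10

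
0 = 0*405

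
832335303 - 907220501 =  - 74885198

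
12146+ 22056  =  34202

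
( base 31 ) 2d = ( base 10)75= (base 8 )113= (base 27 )2L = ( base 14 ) 55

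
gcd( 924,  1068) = 12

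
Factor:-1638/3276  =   - 1/2  =  -  2^( - 1 )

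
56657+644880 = 701537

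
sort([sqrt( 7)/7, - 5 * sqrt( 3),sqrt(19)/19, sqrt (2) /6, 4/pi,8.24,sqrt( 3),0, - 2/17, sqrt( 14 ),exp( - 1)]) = [ - 5*sqrt( 3 ), - 2/17,0,sqrt( 19)/19,sqrt( 2 ) /6,exp( - 1),sqrt (7) /7,4/pi, sqrt(3),  sqrt( 14),8.24]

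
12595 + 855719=868314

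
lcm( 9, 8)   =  72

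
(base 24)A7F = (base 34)54r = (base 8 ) 13467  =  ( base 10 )5943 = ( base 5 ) 142233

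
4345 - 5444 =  -1099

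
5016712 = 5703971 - 687259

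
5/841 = 5/841 = 0.01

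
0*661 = 0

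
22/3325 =22/3325 =0.01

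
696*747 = 519912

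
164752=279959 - 115207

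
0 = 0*4506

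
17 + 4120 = 4137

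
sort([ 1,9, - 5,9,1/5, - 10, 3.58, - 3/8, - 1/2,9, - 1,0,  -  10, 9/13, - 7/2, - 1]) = [- 10, - 10,  -  5, - 7/2, - 1, - 1, - 1/2, - 3/8,0, 1/5,9/13, 1,3.58  ,  9, 9,9] 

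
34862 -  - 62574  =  97436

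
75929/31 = 75929/31 = 2449.32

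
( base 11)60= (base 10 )66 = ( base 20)36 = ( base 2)1000010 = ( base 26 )2E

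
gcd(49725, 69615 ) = 9945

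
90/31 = 90/31 = 2.90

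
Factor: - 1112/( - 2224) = 2^( -1)= 1/2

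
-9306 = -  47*198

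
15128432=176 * 85957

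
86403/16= 5400 + 3/16 = 5400.19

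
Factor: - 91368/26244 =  - 94/27 = - 2^1*3^( - 3 )*47^1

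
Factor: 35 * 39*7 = 9555 = 3^1 * 5^1 *7^2  *  13^1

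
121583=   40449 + 81134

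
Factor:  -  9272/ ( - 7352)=19^1*61^1*919^ ( - 1 ) = 1159/919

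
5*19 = 95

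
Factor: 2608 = 2^4*163^1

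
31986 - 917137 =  - 885151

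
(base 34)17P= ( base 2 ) 10110001011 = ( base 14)735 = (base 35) 15j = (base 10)1419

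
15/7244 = 15/7244 = 0.00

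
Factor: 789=3^1*263^1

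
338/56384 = 169/28192 = 0.01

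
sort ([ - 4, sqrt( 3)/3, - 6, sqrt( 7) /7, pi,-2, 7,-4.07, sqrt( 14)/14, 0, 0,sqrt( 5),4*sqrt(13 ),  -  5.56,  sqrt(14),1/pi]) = [  -  6,-5.56,-4.07, - 4 , - 2,0,  0,sqrt( 14)/14,1/pi,sqrt( 7)/7,sqrt(3 )/3 , sqrt ( 5), pi,sqrt ( 14), 7,4*sqrt( 13)]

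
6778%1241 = 573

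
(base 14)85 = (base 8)165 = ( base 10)117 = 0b1110101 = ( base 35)3C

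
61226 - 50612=10614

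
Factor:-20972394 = -2^1*3^2* 29^1 * 40177^1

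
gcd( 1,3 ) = 1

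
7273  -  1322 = 5951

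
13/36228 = 13/36228 = 0.00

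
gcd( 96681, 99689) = 1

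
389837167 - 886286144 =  - 496448977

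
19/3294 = 19/3294=0.01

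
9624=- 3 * ( - 3208 ) 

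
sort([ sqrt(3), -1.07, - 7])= [ - 7, - 1.07,sqrt(3) ] 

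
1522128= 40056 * 38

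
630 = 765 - 135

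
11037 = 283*39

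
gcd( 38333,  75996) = 1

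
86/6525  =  86/6525 = 0.01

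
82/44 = 1 + 19/22 = 1.86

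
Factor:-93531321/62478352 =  - 2^( - 4)*3^3*13^1*43^1*6197^1*3904897^(-1)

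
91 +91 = 182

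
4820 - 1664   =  3156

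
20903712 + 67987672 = 88891384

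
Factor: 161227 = 11^1*14657^1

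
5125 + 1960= 7085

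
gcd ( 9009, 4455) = 99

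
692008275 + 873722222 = 1565730497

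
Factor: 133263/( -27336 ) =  - 2^(  -  3) *3^1*13^1=- 39/8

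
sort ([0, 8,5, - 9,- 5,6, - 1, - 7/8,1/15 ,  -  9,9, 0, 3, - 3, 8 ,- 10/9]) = [ - 9,-9, - 5, -3, - 10/9, - 1,-7/8,0,  0,1/15,3, 5, 6,8,  8 , 9 ] 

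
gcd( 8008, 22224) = 8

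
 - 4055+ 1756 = -2299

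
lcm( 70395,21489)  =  2041455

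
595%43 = 36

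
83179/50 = 83179/50=1663.58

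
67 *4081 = 273427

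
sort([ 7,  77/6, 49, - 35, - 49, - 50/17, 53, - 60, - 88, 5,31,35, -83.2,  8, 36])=[ - 88  ,- 83.2 , -60,-49, - 35, - 50/17,  5, 7, 8, 77/6,31,35, 36, 49 , 53]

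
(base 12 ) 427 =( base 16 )25F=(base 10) 607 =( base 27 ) MD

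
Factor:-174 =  - 2^1*3^1*29^1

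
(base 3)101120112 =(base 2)1111000011101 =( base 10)7709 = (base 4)1320131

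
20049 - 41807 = -21758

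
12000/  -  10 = -1200/1 = -1200.00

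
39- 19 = 20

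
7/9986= 7/9986 =0.00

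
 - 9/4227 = -1+1406/1409  =  -  0.00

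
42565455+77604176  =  120169631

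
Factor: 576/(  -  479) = - 2^6*3^2 * 479^( - 1)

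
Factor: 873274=2^1*37^1*11801^1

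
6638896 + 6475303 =13114199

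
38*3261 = 123918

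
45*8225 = 370125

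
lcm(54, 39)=702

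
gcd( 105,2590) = 35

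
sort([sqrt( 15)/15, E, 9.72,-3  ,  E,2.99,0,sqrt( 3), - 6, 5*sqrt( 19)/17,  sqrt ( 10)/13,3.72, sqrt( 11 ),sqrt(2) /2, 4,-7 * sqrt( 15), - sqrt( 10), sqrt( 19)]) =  [  -  7*sqrt ( 15), - 6, - sqrt( 10),-3,0,sqrt( 10 )/13, sqrt( 15) /15, sqrt(2)/2,5*sqrt(19)/17, sqrt( 3 ) , E,E,2.99, sqrt(11),3.72 , 4,sqrt( 19 ), 9.72]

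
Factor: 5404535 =5^1*1080907^1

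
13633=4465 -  - 9168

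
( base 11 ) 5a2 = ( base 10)717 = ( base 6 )3153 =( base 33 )lo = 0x2CD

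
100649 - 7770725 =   -  7670076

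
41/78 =41/78 = 0.53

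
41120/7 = 41120/7 = 5874.29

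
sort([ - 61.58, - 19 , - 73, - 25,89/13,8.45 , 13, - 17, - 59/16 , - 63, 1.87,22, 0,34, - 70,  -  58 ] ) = [ - 73, - 70, - 63, - 61.58, - 58, - 25, - 19, - 17, - 59/16,0,1.87,  89/13,8.45, 13,22,  34 ] 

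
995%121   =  27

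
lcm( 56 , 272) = 1904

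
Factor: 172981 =172981^1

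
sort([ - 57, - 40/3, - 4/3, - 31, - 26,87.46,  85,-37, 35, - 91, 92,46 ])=[ - 91, -57,  -  37,-31, - 26,  -  40/3, - 4/3, 35,46, 85, 87.46,92 ]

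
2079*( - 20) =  - 41580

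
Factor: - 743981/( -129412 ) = 2^( - 2)*7^1*23^1*4621^1*32353^( - 1) 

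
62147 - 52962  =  9185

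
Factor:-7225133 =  - 7225133^1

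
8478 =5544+2934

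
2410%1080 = 250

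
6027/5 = 6027/5  =  1205.40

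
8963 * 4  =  35852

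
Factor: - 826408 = -2^3*11^1*9391^1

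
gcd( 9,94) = 1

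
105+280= 385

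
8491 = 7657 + 834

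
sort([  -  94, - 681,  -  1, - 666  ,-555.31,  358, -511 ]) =[  -  681 ,  -  666,-555.31, - 511, - 94, - 1, 358]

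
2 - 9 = - 7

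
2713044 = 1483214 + 1229830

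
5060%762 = 488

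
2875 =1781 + 1094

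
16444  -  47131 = -30687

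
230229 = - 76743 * ( - 3)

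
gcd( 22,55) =11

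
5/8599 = 5/8599 = 0.00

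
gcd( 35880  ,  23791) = 1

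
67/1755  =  67/1755 = 0.04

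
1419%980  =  439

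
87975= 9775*9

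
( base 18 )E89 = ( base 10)4689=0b1001001010001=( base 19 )cif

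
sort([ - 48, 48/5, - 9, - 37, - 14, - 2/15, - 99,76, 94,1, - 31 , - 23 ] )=[ - 99,- 48 ,-37, - 31, - 23, - 14, - 9, - 2/15,1, 48/5,  76,94] 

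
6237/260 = 6237/260  =  23.99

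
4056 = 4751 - 695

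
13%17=13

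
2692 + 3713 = 6405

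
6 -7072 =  - 7066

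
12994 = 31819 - 18825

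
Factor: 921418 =2^1*460709^1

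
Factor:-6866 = -2^1*3433^1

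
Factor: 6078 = 2^1 *3^1*1013^1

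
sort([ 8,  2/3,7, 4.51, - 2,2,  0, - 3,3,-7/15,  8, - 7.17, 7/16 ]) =[ - 7.17, - 3,  -  2 , - 7/15 , 0,7/16,  2/3,2,3  ,  4.51,7,8,  8] 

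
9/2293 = 9/2293 =0.00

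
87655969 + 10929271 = 98585240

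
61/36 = 61/36 = 1.69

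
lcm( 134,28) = 1876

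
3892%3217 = 675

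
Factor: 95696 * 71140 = 2^6 * 5^1*3557^1*5981^1 = 6807813440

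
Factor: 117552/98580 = 2^2*5^( - 1)*53^( - 1 ) * 79^1 = 316/265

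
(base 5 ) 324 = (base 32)2P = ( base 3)10022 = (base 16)59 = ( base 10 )89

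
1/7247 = 1/7247 = 0.00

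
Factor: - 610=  - 2^1 * 5^1*61^1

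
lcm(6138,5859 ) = 128898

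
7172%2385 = 17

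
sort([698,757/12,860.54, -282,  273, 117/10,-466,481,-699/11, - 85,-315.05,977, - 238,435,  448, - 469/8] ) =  [-466, - 315.05,-282, - 238, - 85, - 699/11, - 469/8, 117/10,757/12, 273, 435,448,481, 698,860.54, 977 ]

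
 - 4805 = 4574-9379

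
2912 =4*728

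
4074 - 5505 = - 1431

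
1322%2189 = 1322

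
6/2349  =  2/783= 0.00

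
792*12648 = 10017216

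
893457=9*99273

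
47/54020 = 47/54020 = 0.00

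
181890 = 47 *3870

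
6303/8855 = 573/805 = 0.71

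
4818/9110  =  2409/4555 = 0.53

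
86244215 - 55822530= 30421685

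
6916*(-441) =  - 3049956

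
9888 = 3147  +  6741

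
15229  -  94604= -79375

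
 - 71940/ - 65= 14388/13 = 1106.77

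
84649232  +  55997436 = 140646668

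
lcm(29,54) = 1566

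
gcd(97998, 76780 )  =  2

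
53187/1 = 53187 =53187.00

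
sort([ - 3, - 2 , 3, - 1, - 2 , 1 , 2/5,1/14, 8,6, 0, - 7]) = [ - 7, - 3, - 2, - 2,-1, 0, 1/14,2/5, 1, 3, 6,8 ] 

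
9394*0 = 0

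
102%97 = 5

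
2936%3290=2936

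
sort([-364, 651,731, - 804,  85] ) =[ - 804, - 364,  85, 651, 731 ]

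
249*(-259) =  - 64491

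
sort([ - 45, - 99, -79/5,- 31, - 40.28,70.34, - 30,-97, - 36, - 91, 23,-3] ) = [ - 99, - 97,-91, - 45,-40.28, - 36,-31,-30,-79/5,  -  3,23,70.34 ] 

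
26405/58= 26405/58 = 455.26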